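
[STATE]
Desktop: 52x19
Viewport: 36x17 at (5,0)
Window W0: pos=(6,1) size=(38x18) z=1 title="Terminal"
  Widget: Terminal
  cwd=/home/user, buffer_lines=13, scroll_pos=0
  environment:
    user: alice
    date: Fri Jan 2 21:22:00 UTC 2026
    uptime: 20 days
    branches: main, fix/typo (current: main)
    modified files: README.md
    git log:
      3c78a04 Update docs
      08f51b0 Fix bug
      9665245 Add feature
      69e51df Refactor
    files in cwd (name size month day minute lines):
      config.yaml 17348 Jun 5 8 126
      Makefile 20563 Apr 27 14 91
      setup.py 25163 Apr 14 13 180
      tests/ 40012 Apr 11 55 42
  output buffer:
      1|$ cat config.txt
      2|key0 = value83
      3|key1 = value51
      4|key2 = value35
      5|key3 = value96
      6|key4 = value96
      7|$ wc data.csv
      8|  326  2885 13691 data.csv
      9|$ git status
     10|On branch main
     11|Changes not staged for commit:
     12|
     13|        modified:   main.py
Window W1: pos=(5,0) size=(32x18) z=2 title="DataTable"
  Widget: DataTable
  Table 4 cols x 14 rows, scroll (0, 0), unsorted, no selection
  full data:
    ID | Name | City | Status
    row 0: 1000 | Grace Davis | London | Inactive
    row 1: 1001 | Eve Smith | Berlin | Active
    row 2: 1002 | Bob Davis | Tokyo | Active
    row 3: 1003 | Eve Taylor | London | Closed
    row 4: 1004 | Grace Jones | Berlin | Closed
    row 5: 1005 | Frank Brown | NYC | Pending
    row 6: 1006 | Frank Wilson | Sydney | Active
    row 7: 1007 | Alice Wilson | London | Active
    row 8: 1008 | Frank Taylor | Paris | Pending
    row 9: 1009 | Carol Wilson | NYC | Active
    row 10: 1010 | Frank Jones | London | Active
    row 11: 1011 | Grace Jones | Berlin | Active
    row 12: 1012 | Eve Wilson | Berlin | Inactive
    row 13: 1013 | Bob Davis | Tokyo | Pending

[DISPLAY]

┏━━━━━━━━━━━━━━━━━━━━━━━━━━━━━━┓    
┃ DataTable                    ┃━━━━
┠──────────────────────────────┨    
┃ID  │Name        │City  │Statu┃────
┃────┼────────────┼──────┼─────┃    
┃1000│Grace Davis │London│Inact┃    
┃1001│Eve Smith   │Berlin│Activ┃    
┃1002│Bob Davis   │Tokyo │Activ┃    
┃1003│Eve Taylor  │London│Close┃    
┃1004│Grace Jones │Berlin│Close┃    
┃1005│Frank Brown │NYC   │Pendi┃    
┃1006│Frank Wilson│Sydney│Activ┃    
┃1007│Alice Wilson│London│Activ┃    
┃1008│Frank Taylor│Paris │Pendi┃    
┃1009│Carol Wilson│NYC   │Activ┃    
┃1010│Frank Jones │London│Activ┃    
┃1011│Grace Jones │Berlin│Activ┃    


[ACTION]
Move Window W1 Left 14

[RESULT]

━━━━━━━━━━━━━━━━━━━━━━━━━━┓         
aTable                    ┃━━━━━━━━━
──────────────────────────┨         
│Name        │City  │Statu┃─────────
┼────────────┼──────┼─────┃         
│Grace Davis │London│Inact┃         
│Eve Smith   │Berlin│Activ┃         
│Bob Davis   │Tokyo │Activ┃         
│Eve Taylor  │London│Close┃         
│Grace Jones │Berlin│Close┃         
│Frank Brown │NYC   │Pendi┃         
│Frank Wilson│Sydney│Activ┃v        
│Alice Wilson│London│Activ┃         
│Frank Taylor│Paris │Pendi┃         
│Carol Wilson│NYC   │Activ┃mmit:    
│Frank Jones │London│Activ┃         
│Grace Jones │Berlin│Activ┃py       


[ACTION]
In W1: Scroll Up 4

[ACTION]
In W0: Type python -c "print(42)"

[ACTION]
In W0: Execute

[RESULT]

━━━━━━━━━━━━━━━━━━━━━━━━━━┓         
aTable                    ┃━━━━━━━━━
──────────────────────────┨         
│Name        │City  │Statu┃─────────
┼────────────┼──────┼─────┃         
│Grace Davis │London│Inact┃         
│Eve Smith   │Berlin│Activ┃         
│Bob Davis   │Tokyo │Activ┃         
│Eve Taylor  │London│Close┃         
│Grace Jones │Berlin│Close┃v        
│Frank Brown │NYC   │Pendi┃         
│Frank Wilson│Sydney│Activ┃         
│Alice Wilson│London│Activ┃mmit:    
│Frank Taylor│Paris │Pendi┃         
│Carol Wilson│NYC   │Activ┃py       
│Frank Jones │London│Activ┃         
│Grace Jones │Berlin│Activ┃         


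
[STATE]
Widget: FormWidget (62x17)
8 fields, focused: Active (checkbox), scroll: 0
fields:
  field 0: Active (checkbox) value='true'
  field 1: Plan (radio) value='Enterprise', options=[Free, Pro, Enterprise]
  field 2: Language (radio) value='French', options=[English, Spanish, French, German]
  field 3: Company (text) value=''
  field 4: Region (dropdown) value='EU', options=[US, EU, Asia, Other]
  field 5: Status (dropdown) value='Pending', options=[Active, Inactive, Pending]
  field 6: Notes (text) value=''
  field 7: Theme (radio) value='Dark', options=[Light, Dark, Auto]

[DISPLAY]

> Active:     [x]                                             
  Plan:       ( ) Free  ( ) Pro  (●) Enterprise               
  Language:   ( ) English  ( ) Spanish  (●) French  ( ) German
  Company:    [                                              ]
  Region:     [EU                                           ▼]
  Status:     [Pending                                      ▼]
  Notes:      [                                              ]
  Theme:      ( ) Light  (●) Dark  ( ) Auto                   
                                                              
                                                              
                                                              
                                                              
                                                              
                                                              
                                                              
                                                              
                                                              


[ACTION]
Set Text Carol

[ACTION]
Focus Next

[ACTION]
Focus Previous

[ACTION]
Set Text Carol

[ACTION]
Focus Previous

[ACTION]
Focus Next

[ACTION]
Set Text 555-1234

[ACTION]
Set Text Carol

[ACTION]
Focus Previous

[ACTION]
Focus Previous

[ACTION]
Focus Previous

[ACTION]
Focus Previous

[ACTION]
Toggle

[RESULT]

  Active:     [x]                                             
  Plan:       ( ) Free  ( ) Pro  (●) Enterprise               
  Language:   ( ) English  ( ) Spanish  (●) French  ( ) German
  Company:    [                                              ]
> Region:     [EU                                           ▼]
  Status:     [Pending                                      ▼]
  Notes:      [                                              ]
  Theme:      ( ) Light  (●) Dark  ( ) Auto                   
                                                              
                                                              
                                                              
                                                              
                                                              
                                                              
                                                              
                                                              
                                                              


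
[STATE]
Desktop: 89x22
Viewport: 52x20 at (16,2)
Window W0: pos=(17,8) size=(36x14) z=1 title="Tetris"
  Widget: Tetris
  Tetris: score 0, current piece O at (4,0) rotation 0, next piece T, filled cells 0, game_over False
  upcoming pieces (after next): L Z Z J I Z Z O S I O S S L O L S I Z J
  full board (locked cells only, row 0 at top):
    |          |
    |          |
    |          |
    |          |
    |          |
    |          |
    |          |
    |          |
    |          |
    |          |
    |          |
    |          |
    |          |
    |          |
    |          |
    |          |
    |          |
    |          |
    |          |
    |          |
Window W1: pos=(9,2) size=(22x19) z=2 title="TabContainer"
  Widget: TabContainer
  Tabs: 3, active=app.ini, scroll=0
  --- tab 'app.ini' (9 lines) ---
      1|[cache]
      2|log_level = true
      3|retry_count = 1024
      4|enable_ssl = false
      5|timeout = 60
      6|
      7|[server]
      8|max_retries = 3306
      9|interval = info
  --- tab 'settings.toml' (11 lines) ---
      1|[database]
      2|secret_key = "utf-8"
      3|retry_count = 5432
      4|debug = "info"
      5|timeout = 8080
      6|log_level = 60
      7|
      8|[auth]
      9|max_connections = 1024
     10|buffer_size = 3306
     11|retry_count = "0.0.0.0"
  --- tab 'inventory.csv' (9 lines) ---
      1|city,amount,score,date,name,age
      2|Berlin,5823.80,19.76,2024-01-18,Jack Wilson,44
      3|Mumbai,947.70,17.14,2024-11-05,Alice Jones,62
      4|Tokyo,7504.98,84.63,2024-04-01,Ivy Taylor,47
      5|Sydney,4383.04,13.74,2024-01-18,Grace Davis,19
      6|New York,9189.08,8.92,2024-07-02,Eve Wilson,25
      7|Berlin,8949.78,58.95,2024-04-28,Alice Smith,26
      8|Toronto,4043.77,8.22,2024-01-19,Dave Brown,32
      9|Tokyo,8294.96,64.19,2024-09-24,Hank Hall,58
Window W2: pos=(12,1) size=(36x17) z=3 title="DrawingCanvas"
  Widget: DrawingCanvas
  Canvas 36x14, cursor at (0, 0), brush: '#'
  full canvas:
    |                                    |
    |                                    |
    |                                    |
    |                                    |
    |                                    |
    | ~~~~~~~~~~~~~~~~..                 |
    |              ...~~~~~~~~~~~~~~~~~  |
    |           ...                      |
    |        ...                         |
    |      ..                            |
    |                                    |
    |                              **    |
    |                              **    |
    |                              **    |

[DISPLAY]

awingCanvas                    ┃                    
───────────────────────────────┨                    
                               ┃                    
                               ┃                    
                               ┃                    
                               ┃                    
                               ┃━━━━┓               
~~~~~~~~~~~~~~..               ┃    ┃               
           ...~~~~~~~~~~~~~~~~~┃────┨               
        ...                    ┃    ┃               
     ...                       ┃    ┃               
   ..                          ┃    ┃               
                               ┃    ┃               
                           **  ┃    ┃               
                           **  ┃    ┃               
━━━━━━━━━━━━━━━━━━━━━━━━━━━━━━━┛    ┃               
              ┃                     ┃               
              ┃                     ┃               
━━━━━━━━━━━━━━┛                     ┃               
 ┗━━━━━━━━━━━━━━━━━━━━━━━━━━━━━━━━━━┛               


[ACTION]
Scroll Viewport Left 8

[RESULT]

 ┏━━┃ DrawingCanvas                    ┃            
 ┃ T┠──────────────────────────────────┨            
 ┠──┃+                                 ┃            
 ┃[a┃                                  ┃            
 ┃──┃                                  ┃            
 ┃[c┃                                  ┃            
 ┃lo┃                                  ┃━━━━┓       
 ┃re┃ ~~~~~~~~~~~~~~~~..               ┃    ┃       
 ┃en┃              ...~~~~~~~~~~~~~~~~~┃────┨       
 ┃ti┃           ...                    ┃    ┃       
 ┃  ┃        ...                       ┃    ┃       
 ┃[s┃      ..                          ┃    ┃       
 ┃ma┃                                  ┃    ┃       
 ┃in┃                              **  ┃    ┃       
 ┃  ┃                              **  ┃    ┃       
 ┃  ┗━━━━━━━━━━━━━━━━━━━━━━━━━━━━━━━━━━┛    ┃       
 ┃                    ┃                     ┃       
 ┃                    ┃                     ┃       
 ┗━━━━━━━━━━━━━━━━━━━━┛                     ┃       
         ┗━━━━━━━━━━━━━━━━━━━━━━━━━━━━━━━━━━┛       


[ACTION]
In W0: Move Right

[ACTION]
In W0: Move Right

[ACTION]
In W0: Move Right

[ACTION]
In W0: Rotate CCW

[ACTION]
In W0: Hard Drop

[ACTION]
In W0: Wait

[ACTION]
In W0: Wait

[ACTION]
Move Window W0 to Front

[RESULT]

 ┏━━┃ DrawingCanvas                    ┃            
 ┃ T┠──────────────────────────────────┨            
 ┠──┃+                                 ┃            
 ┃[a┃                                  ┃            
 ┃──┃                                  ┃            
 ┃[c┃                                  ┃            
 ┃lo┃    ┏━━━━━━━━━━━━━━━━━━━━━━━━━━━━━━━━━━┓       
 ┃re┃ ~~~┃ Tetris                           ┃       
 ┃en┃    ┠──────────────────────────────────┨       
 ┃ti┃    ┃          │Next:                  ┃       
 ┃  ┃    ┃          │  ▒                    ┃       
 ┃[s┃    ┃          │▒▒▒                    ┃       
 ┃ma┃    ┃          │                       ┃       
 ┃in┃    ┃          │                       ┃       
 ┃  ┃    ┃          │                       ┃       
 ┃  ┗━━━━┃          │Score:                 ┃       
 ┃       ┃          │0                      ┃       
 ┃       ┃       ▓▓ │                       ┃       
 ┗━━━━━━━┃       ▓▓ │                       ┃       
         ┗━━━━━━━━━━━━━━━━━━━━━━━━━━━━━━━━━━┛       


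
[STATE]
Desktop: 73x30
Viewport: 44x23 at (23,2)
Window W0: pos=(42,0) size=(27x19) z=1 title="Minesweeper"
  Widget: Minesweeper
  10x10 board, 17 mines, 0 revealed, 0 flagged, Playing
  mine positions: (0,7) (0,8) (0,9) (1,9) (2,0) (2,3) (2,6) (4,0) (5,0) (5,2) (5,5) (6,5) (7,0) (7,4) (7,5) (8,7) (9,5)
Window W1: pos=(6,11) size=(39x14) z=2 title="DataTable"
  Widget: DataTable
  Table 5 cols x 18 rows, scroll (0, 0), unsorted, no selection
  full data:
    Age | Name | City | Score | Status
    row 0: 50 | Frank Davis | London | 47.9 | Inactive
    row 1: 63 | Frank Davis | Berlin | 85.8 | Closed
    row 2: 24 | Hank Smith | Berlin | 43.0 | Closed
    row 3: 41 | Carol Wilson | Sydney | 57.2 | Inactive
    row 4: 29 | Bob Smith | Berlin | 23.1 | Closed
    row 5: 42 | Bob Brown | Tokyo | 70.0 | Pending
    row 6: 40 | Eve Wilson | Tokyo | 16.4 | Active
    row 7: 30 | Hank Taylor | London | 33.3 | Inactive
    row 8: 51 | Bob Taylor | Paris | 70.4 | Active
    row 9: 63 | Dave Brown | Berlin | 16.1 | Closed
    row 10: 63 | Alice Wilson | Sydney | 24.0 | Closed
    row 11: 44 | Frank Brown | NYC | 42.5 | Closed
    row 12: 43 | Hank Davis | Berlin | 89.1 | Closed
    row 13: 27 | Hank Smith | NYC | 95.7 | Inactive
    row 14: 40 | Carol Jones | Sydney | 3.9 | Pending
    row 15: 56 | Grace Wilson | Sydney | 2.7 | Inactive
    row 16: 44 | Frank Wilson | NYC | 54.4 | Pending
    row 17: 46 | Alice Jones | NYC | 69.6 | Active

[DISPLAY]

                   ┠────────────────────────
                   ┃■■■■■■■■■■              
                   ┃■■■■■■■■■■              
                   ┃■■■■■■■■■■              
                   ┃■■■■■■■■■■              
                   ┃■■■■■■■■■■              
                   ┃■■■■■■■■■■              
                   ┃■■■■■■■■■■              
                   ┃■■■■■■■■■■              
━━━━━━━━━━━━━━━━━━━━━┓■■■■■■■■              
                     ┃■■■■■■■■              
─────────────────────┨                      
│City  │Score│Status ┃                      
┼──────┼─────┼───────┃                      
│London│47.9 │Inactiv┃                      
│Berlin│85.8 │Closed ┃                      
│Berlin│43.0 │Closed ┃━━━━━━━━━━━━━━━━━━━━━━
│Sydney│57.2 │Inactiv┃                      
│Berlin│23.1 │Closed ┃                      
│Tokyo │70.0 │Pending┃                      
│Tokyo │16.4 │Active ┃                      
│London│33.3 │Inactiv┃                      
━━━━━━━━━━━━━━━━━━━━━┛                      


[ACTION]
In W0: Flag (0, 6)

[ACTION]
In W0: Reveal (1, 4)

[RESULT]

                   ┠────────────────────────
                   ┃■■■■■■⚑■■■              
                   ┃■■■■1■■■■■              
                   ┃■■■■■■■■■■              
                   ┃■■■■■■■■■■              
                   ┃■■■■■■■■■■              
                   ┃■■■■■■■■■■              
                   ┃■■■■■■■■■■              
                   ┃■■■■■■■■■■              
━━━━━━━━━━━━━━━━━━━━━┓■■■■■■■■              
                     ┃■■■■■■■■              
─────────────────────┨                      
│City  │Score│Status ┃                      
┼──────┼─────┼───────┃                      
│London│47.9 │Inactiv┃                      
│Berlin│85.8 │Closed ┃                      
│Berlin│43.0 │Closed ┃━━━━━━━━━━━━━━━━━━━━━━
│Sydney│57.2 │Inactiv┃                      
│Berlin│23.1 │Closed ┃                      
│Tokyo │70.0 │Pending┃                      
│Tokyo │16.4 │Active ┃                      
│London│33.3 │Inactiv┃                      
━━━━━━━━━━━━━━━━━━━━━┛                      


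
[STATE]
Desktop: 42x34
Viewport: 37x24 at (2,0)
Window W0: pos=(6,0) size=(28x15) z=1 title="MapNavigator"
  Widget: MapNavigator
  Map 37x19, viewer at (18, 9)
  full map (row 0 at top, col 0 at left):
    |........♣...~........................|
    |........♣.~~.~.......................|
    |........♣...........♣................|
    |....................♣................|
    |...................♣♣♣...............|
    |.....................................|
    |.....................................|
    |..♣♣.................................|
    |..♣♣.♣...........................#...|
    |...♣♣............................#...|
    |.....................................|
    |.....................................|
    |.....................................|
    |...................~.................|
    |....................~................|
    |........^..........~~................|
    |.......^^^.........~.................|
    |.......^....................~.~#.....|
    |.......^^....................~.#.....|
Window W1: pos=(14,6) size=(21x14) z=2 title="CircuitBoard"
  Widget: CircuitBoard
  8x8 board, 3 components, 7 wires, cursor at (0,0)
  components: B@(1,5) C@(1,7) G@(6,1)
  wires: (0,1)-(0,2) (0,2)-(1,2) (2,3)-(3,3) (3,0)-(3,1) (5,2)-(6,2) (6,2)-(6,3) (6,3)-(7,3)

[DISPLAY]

    ┏━━━━━━━━━━━━━━━━━━━━━━━━━━┓     
    ┃ MapNavigator             ┃     
    ┠──────────────────────────┨     
    ┃..............♣♣♣.........┃     
    ┃..........................┃     
    ┃..........................┃     
    ┃.......┏━━━━━━━━━━━━━━━━━━━┓    
    ┃♣......┃ CircuitBoard      ┃    
    ┃.......┠───────────────────┨    
    ┃.......┃   0 1 2 3 4 5 6 7 ┃    
    ┃.......┃0  [.]  · ─ ·      ┃    
    ┃.......┃            │      ┃    
    ┃.......┃1           ·      ┃    
    ┃.......┃                   ┃    
    ┗━━━━━━━┃2               ·  ┃    
            ┃                │  ┃    
            ┃3   · ─ ·       ·  ┃    
            ┃                   ┃    
            ┃4                  ┃    
            ┗━━━━━━━━━━━━━━━━━━━┛    
                                     
                                     
                                     
                                     


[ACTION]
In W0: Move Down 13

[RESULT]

    ┏━━━━━━━━━━━━━━━━━━━━━━━━━━┓     
    ┃ MapNavigator             ┃     
    ┠──────────────────────────┨     
    ┃..............~...........┃     
    ┃...............~..........┃     
    ┃...^..........~~..........┃     
    ┃..^^^..┏━━━━━━━━━━━━━━━━━━━┓    
    ┃..^....┃ CircuitBoard      ┃    
    ┃..^^...┠───────────────────┨    
    ┃       ┃   0 1 2 3 4 5 6 7 ┃    
    ┃       ┃0  [.]  · ─ ·      ┃    
    ┃       ┃            │      ┃    
    ┃       ┃1           ·      ┃    
    ┃       ┃                   ┃    
    ┗━━━━━━━┃2               ·  ┃    
            ┃                │  ┃    
            ┃3   · ─ ·       ·  ┃    
            ┃                   ┃    
            ┃4                  ┃    
            ┗━━━━━━━━━━━━━━━━━━━┛    
                                     
                                     
                                     
                                     


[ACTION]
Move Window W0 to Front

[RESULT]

    ┏━━━━━━━━━━━━━━━━━━━━━━━━━━┓     
    ┃ MapNavigator             ┃     
    ┠──────────────────────────┨     
    ┃..............~...........┃     
    ┃...............~..........┃     
    ┃...^..........~~..........┃     
    ┃..^^^.........~...........┃┓    
    ┃..^....................~.~┃┃    
    ┃..^^.........@..........~.┃┨    
    ┃                          ┃┃    
    ┃                          ┃┃    
    ┃                          ┃┃    
    ┃                          ┃┃    
    ┃                          ┃┃    
    ┗━━━━━━━━━━━━━━━━━━━━━━━━━━┛┃    
            ┃                │  ┃    
            ┃3   · ─ ·       ·  ┃    
            ┃                   ┃    
            ┃4                  ┃    
            ┗━━━━━━━━━━━━━━━━━━━┛    
                                     
                                     
                                     
                                     


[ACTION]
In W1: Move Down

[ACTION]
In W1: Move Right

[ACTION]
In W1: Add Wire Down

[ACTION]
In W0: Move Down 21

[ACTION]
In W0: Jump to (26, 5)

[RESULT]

    ┏━━━━━━━━━━━━━━━━━━━━━━━━━━┓     
    ┃ MapNavigator             ┃     
    ┠──────────────────────────┨     
    ┃........................  ┃     
    ┃~.......................  ┃     
    ┃.......♣................  ┃     
    ┃.......♣................  ┃┓    
    ┃......♣♣♣...............  ┃┃    
    ┃.............@..........  ┃┨    
    ┃........................  ┃┃    
    ┃........................  ┃┃    
    ┃....................#...  ┃┃    
    ┃....................#...  ┃┃    
    ┃........................  ┃┃    
    ┗━━━━━━━━━━━━━━━━━━━━━━━━━━┛┃    
            ┃                │  ┃    
            ┃3   · ─ ·       ·  ┃    
            ┃                   ┃    
            ┃4                  ┃    
            ┗━━━━━━━━━━━━━━━━━━━┛    
                                     
                                     
                                     
                                     


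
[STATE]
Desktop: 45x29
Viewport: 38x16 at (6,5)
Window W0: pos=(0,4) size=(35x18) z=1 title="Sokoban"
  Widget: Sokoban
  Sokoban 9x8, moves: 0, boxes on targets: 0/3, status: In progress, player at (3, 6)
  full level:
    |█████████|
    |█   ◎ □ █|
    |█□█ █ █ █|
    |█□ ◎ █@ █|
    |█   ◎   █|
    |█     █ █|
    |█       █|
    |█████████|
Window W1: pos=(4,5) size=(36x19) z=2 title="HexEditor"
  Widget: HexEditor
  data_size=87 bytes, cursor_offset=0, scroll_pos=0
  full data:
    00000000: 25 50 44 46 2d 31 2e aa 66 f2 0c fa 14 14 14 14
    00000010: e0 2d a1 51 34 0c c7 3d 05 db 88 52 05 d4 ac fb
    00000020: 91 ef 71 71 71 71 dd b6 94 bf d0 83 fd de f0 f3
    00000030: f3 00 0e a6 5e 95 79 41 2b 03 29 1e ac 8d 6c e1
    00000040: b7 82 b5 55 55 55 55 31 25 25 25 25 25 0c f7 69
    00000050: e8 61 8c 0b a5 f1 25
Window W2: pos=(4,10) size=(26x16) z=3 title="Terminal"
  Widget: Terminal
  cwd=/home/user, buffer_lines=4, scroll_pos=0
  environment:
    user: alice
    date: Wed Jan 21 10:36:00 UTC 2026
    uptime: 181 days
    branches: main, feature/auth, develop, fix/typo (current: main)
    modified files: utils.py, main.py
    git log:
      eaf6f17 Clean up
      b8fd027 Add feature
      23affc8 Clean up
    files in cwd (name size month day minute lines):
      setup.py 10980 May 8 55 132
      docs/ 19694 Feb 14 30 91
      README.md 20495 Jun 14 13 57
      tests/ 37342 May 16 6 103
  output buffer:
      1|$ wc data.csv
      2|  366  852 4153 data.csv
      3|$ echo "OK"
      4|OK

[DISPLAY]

━━━━━━━━━━━━━━━━━━━━━━━━━━━━━━━━━┓    
HexEditor                        ┃    
─────────────────────────────────┨    
0000000  25 50 44 46 2d 31 2e aa ┃    
0000010  e0 2d a1 51 34 0c c7 3d ┃    
━━━━━━━━━━━━━━━━━━━━━━━┓71 dd b6 ┃    
Terminal               ┃95 79 41 ┃    
───────────────────────┨55 55 31 ┃    
 wc data.csv           ┃f1 25    ┃    
 366  852 4153 data.csv┃         ┃    
 echo "OK"             ┃         ┃    
K                      ┃         ┃    
 █                     ┃         ┃    
                       ┃         ┃    
                       ┃         ┃    
                       ┃         ┃    


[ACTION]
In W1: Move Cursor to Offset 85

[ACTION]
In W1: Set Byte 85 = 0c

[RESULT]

━━━━━━━━━━━━━━━━━━━━━━━━━━━━━━━━━┓    
HexEditor                        ┃    
─────────────────────────────────┨    
0000000  25 50 44 46 2d 31 2e aa ┃    
0000010  e0 2d a1 51 34 0c c7 3d ┃    
━━━━━━━━━━━━━━━━━━━━━━━┓71 dd b6 ┃    
Terminal               ┃95 79 41 ┃    
───────────────────────┨55 55 31 ┃    
 wc data.csv           ┃0C 25    ┃    
 366  852 4153 data.csv┃         ┃    
 echo "OK"             ┃         ┃    
K                      ┃         ┃    
 █                     ┃         ┃    
                       ┃         ┃    
                       ┃         ┃    
                       ┃         ┃    


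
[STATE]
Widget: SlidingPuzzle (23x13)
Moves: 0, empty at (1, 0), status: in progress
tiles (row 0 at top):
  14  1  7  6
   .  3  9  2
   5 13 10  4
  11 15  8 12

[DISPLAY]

┌────┬────┬────┬────┐  
│ 14 │  1 │  7 │  6 │  
├────┼────┼────┼────┤  
│    │  3 │  9 │  2 │  
├────┼────┼────┼────┤  
│  5 │ 13 │ 10 │  4 │  
├────┼────┼────┼────┤  
│ 11 │ 15 │  8 │ 12 │  
└────┴────┴────┴────┘  
Moves: 0               
                       
                       
                       


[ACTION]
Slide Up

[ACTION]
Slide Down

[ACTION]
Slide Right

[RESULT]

┌────┬────┬────┬────┐  
│ 14 │  1 │  7 │  6 │  
├────┼────┼────┼────┤  
│    │  3 │  9 │  2 │  
├────┼────┼────┼────┤  
│  5 │ 13 │ 10 │  4 │  
├────┼────┼────┼────┤  
│ 11 │ 15 │  8 │ 12 │  
└────┴────┴────┴────┘  
Moves: 2               
                       
                       
                       


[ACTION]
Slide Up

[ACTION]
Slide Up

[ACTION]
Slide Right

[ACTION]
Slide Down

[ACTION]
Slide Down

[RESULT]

┌────┬────┬────┬────┐  
│ 14 │  1 │  7 │  6 │  
├────┼────┼────┼────┤  
│    │  3 │  9 │  2 │  
├────┼────┼────┼────┤  
│  5 │ 13 │ 10 │  4 │  
├────┼────┼────┼────┤  
│ 11 │ 15 │  8 │ 12 │  
└────┴────┴────┴────┘  
Moves: 6               
                       
                       
                       


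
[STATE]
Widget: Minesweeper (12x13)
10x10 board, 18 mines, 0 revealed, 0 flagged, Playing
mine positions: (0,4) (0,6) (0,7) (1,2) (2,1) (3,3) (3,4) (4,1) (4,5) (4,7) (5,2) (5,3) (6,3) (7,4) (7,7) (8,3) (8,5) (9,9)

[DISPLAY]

■■■■■■■■■■  
■■■■■■■■■■  
■■■■■■■■■■  
■■■■■■■■■■  
■■■■■■■■■■  
■■■■■■■■■■  
■■■■■■■■■■  
■■■■■■■■■■  
■■■■■■■■■■  
■■■■■■■■■■  
            
            
            


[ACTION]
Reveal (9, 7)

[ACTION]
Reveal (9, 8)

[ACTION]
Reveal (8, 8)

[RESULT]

■■■■■■■■■■  
■■■■■■■■■■  
■■■■■■■■■■  
■■■■■■■■■■  
■■■■■■■■■■  
■■■■■■■■■■  
■■■■■■■■■■  
■■■■■■■■■■  
■■■■■■212■  
■■■■■■1 1■  
            
            
            


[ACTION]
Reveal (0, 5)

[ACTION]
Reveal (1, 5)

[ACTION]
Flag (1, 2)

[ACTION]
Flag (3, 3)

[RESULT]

■■■■■2■■■■  
■■⚑■■2■■■■  
■■■■■■■■■■  
■■■⚑■■■■■■  
■■■■■■■■■■  
■■■■■■■■■■  
■■■■■■■■■■  
■■■■■■■■■■  
■■■■■■212■  
■■■■■■1 1■  
            
            
            


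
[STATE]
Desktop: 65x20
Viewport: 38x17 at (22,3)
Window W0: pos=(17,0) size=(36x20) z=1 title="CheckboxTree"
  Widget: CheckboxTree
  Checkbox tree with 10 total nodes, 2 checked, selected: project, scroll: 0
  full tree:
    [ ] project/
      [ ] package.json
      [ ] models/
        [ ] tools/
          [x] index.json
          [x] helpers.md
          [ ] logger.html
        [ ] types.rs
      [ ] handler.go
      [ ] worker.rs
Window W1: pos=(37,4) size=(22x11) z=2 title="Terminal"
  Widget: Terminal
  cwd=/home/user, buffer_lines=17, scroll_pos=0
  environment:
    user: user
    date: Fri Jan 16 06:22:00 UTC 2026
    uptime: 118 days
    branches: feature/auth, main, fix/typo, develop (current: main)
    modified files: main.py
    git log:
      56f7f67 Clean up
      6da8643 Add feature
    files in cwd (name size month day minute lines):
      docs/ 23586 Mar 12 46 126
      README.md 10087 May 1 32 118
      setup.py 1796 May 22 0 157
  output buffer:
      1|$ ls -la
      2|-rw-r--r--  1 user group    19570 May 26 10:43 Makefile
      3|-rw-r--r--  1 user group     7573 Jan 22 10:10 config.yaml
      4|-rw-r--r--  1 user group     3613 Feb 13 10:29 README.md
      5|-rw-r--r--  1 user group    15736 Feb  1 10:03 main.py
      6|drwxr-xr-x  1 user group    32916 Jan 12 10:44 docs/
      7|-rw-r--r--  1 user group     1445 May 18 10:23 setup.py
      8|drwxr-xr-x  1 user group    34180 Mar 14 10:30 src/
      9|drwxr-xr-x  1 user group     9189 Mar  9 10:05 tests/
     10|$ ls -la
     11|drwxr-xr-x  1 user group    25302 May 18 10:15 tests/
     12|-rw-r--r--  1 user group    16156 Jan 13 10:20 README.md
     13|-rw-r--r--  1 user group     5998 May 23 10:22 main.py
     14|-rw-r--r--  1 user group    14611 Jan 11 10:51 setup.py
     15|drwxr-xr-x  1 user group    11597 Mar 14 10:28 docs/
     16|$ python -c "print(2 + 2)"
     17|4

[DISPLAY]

 project/                     ┃       
 ] package.json┏━━━━━━━━━━━━━━━━━━━━┓ 
-] models/     ┃ Terminal           ┃ 
 [-] tools/    ┠────────────────────┨ 
   [x] index.js┃$ ls -la            ┃ 
   [x] helpers.┃-rw-r--r--  1 user g┃ 
   [ ] logger.h┃-rw-r--r--  1 user g┃ 
 [ ] types.rs  ┃-rw-r--r--  1 user g┃ 
 ] handler.go  ┃-rw-r--r--  1 user g┃ 
 ] worker.rs   ┃drwxr-xr-x  1 user g┃ 
               ┃-rw-r--r--  1 user g┃ 
               ┗━━━━━━━━━━━━━━━━━━━━┛ 
                              ┃       
                              ┃       
                              ┃       
                              ┃       
━━━━━━━━━━━━━━━━━━━━━━━━━━━━━━┛       


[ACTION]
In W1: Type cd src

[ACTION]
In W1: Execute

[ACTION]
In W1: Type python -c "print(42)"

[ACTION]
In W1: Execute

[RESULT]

 project/                     ┃       
 ] package.json┏━━━━━━━━━━━━━━━━━━━━┓ 
-] models/     ┃ Terminal           ┃ 
 [-] tools/    ┠────────────────────┨ 
   [x] index.js┃$ python -c "print(2┃ 
   [x] helpers.┃4                   ┃ 
   [ ] logger.h┃$ cd src            ┃ 
 [ ] types.rs  ┃                    ┃ 
 ] handler.go  ┃$ python -c "print(4┃ 
 ] worker.rs   ┃42                  ┃ 
               ┃$ █                 ┃ 
               ┗━━━━━━━━━━━━━━━━━━━━┛ 
                              ┃       
                              ┃       
                              ┃       
                              ┃       
━━━━━━━━━━━━━━━━━━━━━━━━━━━━━━┛       


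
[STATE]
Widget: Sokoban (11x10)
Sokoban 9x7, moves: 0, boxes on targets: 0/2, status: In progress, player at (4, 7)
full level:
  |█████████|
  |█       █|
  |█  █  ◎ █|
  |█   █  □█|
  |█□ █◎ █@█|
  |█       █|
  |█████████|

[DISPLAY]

█████████  
█       █  
█  █  ◎ █  
█   █  □█  
█□ █◎ █@█  
█       █  
█████████  
Moves: 0  0
           
           


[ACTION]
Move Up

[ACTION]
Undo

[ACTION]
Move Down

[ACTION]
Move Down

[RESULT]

█████████  
█       █  
█  █  ◎ █  
█   █  □█  
█□ █◎ █ █  
█      @█  
█████████  
Moves: 1  0
           
           


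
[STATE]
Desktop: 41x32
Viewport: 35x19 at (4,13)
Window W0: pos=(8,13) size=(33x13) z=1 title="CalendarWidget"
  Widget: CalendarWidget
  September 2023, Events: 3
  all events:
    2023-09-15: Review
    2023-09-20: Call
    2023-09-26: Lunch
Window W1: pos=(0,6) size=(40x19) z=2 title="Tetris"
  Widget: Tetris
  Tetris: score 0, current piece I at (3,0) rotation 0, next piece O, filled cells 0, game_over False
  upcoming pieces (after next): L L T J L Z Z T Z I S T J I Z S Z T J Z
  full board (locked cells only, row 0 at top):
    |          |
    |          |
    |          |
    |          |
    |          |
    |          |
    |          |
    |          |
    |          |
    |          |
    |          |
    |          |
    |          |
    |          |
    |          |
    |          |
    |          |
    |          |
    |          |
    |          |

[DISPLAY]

       │                           
       │                           
       │Score:                     
       │0                          
       │                           
       │                           
       │                           
       │                           
       │                           
       │                           
       │                           
━━━━━━━━━━━━━━━━━━━━━━━━━━━━━━━━━━━
    ┗━━━━━━━━━━━━━━━━━━━━━━━━━━━━━━
                                   
                                   
                                   
                                   
                                   
                                   


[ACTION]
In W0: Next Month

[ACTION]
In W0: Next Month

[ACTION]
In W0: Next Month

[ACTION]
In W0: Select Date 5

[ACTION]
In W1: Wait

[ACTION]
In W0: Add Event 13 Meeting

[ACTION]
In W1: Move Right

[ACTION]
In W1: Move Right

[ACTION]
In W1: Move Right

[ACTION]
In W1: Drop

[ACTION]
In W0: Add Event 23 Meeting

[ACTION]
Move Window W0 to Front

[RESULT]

    ┏━━━━━━━━━━━━━━━━━━━━━━━━━━━━━━
    ┃ CalendarWidget               
    ┠──────────────────────────────
    ┃         December 2023        
    ┃Mo Tu We Th Fr Sa Su          
    ┃             1  2  3          
    ┃ 4 [ 5]  6  7  8  9 10        
    ┃11 12 13* 14 15 16 17         
    ┃18 19 20 21 22 23* 24         
    ┃25 26 27 28 29 30 31          
    ┃                              
━━━━┃                              
    ┗━━━━━━━━━━━━━━━━━━━━━━━━━━━━━━
                                   
                                   
                                   
                                   
                                   
                                   
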